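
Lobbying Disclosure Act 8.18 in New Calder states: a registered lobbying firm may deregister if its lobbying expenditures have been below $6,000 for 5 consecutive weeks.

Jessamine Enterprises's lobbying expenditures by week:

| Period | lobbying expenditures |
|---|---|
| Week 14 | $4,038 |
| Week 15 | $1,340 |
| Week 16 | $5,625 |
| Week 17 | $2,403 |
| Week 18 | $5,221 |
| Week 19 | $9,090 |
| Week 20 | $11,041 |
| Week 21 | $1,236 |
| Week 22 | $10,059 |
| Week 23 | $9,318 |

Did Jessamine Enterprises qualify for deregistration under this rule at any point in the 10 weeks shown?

Yes

Weeks below $6,000: Week 14, Week 15, Week 16, Week 17, Week 18, Week 21.
Longest run of consecutive weeks below the threshold: 5.
5 ≥ 5, so Jessamine Enterprises became eligible.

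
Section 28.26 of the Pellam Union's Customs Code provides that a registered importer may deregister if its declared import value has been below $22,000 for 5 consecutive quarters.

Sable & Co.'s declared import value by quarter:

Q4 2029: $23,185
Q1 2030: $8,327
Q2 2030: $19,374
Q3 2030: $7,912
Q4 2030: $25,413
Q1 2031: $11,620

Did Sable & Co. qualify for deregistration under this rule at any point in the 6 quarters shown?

No

Quarters below $22,000: Q1 2030, Q2 2030, Q3 2030, Q1 2031.
Longest run of consecutive quarters below the threshold: 3.
3 < 5, so Sable & Co. never became eligible.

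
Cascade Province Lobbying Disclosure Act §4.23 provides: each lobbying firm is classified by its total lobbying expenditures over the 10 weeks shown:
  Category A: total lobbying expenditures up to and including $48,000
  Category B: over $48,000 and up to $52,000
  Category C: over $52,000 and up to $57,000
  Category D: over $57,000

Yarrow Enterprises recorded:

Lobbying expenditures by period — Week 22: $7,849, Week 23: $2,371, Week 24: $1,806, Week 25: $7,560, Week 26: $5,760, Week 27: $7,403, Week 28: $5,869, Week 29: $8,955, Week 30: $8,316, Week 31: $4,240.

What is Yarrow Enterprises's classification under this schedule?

Total lobbying expenditures: $7,849 + $2,371 + $1,806 + $7,560 + $5,760 + $7,403 + $5,869 + $8,955 + $8,316 + $4,240 = $60,129.
$60,129 > $57,000, so Category D applies.

Category D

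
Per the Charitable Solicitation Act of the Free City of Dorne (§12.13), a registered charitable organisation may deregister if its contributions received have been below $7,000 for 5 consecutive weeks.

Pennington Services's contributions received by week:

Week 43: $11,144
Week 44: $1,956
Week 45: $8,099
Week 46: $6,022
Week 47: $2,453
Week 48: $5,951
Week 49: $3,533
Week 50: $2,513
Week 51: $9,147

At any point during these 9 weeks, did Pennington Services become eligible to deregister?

Yes

Weeks below $7,000: Week 44, Week 46, Week 47, Week 48, Week 49, Week 50.
Longest run of consecutive weeks below the threshold: 5.
5 ≥ 5, so Pennington Services became eligible.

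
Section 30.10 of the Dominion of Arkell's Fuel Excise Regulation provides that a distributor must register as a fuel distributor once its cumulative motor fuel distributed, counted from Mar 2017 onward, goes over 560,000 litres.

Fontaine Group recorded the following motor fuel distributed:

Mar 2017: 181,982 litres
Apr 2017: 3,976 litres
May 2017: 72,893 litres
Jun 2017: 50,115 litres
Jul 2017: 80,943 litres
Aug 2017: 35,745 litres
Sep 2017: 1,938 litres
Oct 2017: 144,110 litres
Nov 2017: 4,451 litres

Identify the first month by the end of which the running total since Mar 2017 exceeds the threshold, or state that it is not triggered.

Through Mar 2017: 181,982 litres
Through Apr 2017: 185,958 litres
Through May 2017: 258,851 litres
Through Jun 2017: 308,966 litres
Through Jul 2017: 389,909 litres
Through Aug 2017: 425,654 litres
Through Sep 2017: 427,592 litres
Through Oct 2017: 571,702 litres ← exceeds threshold

Oct 2017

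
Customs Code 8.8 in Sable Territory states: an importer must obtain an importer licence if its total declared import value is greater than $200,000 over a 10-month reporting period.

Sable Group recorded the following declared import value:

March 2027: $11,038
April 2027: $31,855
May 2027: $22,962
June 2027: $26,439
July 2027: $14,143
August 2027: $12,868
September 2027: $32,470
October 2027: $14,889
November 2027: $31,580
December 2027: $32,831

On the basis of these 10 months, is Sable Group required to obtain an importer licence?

Total declared import value: $11,038 + $31,855 + $22,962 + $26,439 + $14,143 + $12,868 + $32,470 + $14,889 + $31,580 + $32,831 = $231,075.
$231,075 > $200,000, so the threshold is exceeded.

Yes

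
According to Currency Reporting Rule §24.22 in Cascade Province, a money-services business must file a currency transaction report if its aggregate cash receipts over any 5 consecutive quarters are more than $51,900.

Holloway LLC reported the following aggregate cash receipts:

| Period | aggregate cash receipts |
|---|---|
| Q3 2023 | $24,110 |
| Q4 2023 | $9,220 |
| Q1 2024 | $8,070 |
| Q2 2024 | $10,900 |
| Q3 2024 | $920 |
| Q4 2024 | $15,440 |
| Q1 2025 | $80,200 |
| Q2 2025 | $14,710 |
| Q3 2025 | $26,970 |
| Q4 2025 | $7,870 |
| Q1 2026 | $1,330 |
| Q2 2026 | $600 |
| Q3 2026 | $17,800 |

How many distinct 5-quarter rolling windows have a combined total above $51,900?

Q3 2023–Q3 2024: $24,110 + $9,220 + $8,070 + $10,900 + $920 = $53,220 (over)
Q4 2023–Q4 2024: $9,220 + $8,070 + $10,900 + $920 + $15,440 = $44,550 (under)
Q1 2024–Q1 2025: $8,070 + $10,900 + $920 + $15,440 + $80,200 = $115,530 (over)
Q2 2024–Q2 2025: $10,900 + $920 + $15,440 + $80,200 + $14,710 = $122,170 (over)
Q3 2024–Q3 2025: $920 + $15,440 + $80,200 + $14,710 + $26,970 = $138,240 (over)
Q4 2024–Q4 2025: $15,440 + $80,200 + $14,710 + $26,970 + $7,870 = $145,190 (over)
Q1 2025–Q1 2026: $80,200 + $14,710 + $26,970 + $7,870 + $1,330 = $131,080 (over)
Q2 2025–Q2 2026: $14,710 + $26,970 + $7,870 + $1,330 + $600 = $51,480 (under)
Q3 2025–Q3 2026: $26,970 + $7,870 + $1,330 + $600 + $17,800 = $54,570 (over)
7 windows exceed the threshold.

7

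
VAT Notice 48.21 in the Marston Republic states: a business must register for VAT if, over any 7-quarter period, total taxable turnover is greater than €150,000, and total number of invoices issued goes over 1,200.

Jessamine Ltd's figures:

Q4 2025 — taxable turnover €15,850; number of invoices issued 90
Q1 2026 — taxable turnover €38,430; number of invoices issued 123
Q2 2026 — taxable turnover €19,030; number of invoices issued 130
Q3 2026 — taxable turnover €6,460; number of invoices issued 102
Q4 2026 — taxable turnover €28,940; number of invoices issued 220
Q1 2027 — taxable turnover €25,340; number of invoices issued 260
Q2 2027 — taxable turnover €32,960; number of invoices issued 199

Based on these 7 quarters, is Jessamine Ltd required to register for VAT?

No

Total taxable turnover: €15,850 + €38,430 + €19,030 + €6,460 + €28,940 + €25,340 + €32,960 = €167,010 (> €150,000).
Total number of invoices issued: 90 + 123 + 130 + 102 + 220 + 260 + 199 = 1,124 (≤ 1,200).
The test is 'and': the rule requires both, and at least one is not exceeded.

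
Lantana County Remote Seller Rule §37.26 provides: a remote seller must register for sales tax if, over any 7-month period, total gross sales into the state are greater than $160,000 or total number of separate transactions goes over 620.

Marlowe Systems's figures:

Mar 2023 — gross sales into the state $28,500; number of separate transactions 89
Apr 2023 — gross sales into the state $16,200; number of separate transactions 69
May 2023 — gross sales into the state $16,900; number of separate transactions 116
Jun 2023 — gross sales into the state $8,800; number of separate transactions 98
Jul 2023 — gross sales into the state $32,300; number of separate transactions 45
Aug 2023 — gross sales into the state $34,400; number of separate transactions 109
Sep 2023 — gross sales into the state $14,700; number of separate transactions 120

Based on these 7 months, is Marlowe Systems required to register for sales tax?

Total gross sales into the state: $28,500 + $16,200 + $16,900 + $8,800 + $32,300 + $34,400 + $14,700 = $151,800 (≤ $160,000).
Total number of separate transactions: 89 + 69 + 116 + 98 + 45 + 109 + 120 = 646 (> 620).
The test is 'or': at least one threshold is exceeded.

Yes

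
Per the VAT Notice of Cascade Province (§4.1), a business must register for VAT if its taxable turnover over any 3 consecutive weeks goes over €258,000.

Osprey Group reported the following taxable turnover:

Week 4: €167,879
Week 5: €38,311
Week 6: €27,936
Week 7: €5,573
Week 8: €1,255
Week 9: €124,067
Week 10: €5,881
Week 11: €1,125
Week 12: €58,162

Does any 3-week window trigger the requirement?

Week 4–Week 6: €167,879 + €38,311 + €27,936 = €234,126 (under)
Week 5–Week 7: €38,311 + €27,936 + €5,573 = €71,820 (under)
Week 6–Week 8: €27,936 + €5,573 + €1,255 = €34,764 (under)
Week 7–Week 9: €5,573 + €1,255 + €124,067 = €130,895 (under)
Week 8–Week 10: €1,255 + €124,067 + €5,881 = €131,203 (under)
Week 9–Week 11: €124,067 + €5,881 + €1,125 = €131,073 (under)
Week 10–Week 12: €5,881 + €1,125 + €58,162 = €65,168 (under)
No window exceeds €258,000.

No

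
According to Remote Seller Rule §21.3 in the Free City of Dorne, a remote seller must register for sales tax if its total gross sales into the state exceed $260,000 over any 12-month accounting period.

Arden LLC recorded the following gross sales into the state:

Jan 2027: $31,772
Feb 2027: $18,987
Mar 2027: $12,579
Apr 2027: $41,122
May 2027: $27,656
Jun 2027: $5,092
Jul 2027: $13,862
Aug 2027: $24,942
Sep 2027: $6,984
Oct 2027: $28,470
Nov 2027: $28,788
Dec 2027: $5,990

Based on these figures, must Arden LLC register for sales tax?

Total gross sales into the state: $31,772 + $18,987 + $12,579 + $41,122 + $27,656 + $5,092 + $13,862 + $24,942 + $6,984 + $28,470 + $28,788 + $5,990 = $246,244.
$246,244 ≤ $260,000, so the threshold is not exceeded.

No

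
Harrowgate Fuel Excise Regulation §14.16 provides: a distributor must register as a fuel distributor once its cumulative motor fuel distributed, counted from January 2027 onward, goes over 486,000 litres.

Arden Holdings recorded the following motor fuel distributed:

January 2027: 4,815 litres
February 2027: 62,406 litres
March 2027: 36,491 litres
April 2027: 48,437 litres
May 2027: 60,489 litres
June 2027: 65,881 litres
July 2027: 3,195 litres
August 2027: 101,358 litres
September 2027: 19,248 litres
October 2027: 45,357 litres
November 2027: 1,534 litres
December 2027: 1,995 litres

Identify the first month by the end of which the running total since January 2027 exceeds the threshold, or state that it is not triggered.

Through January 2027: 4,815 litres
Through February 2027: 67,221 litres
Through March 2027: 103,712 litres
Through April 2027: 152,149 litres
Through May 2027: 212,638 litres
Through June 2027: 278,519 litres
Through July 2027: 281,714 litres
Through August 2027: 383,072 litres
Through September 2027: 402,320 litres
Through October 2027: 447,677 litres
Through November 2027: 449,211 litres
Through December 2027: 451,206 litres
Final cumulative total 451,206 litres ≤ 486,000 litres; the threshold is never exceeded.

Not triggered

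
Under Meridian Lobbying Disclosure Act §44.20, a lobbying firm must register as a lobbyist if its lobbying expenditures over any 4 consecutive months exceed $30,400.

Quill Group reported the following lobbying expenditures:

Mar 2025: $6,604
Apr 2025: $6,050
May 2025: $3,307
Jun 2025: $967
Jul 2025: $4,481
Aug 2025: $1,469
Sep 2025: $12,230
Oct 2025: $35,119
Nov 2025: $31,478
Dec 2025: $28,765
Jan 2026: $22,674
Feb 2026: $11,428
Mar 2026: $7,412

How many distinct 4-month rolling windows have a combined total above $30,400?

6

Mar 2025–Jun 2025: $6,604 + $6,050 + $3,307 + $967 = $16,928 (under)
Apr 2025–Jul 2025: $6,050 + $3,307 + $967 + $4,481 = $14,805 (under)
May 2025–Aug 2025: $3,307 + $967 + $4,481 + $1,469 = $10,224 (under)
Jun 2025–Sep 2025: $967 + $4,481 + $1,469 + $12,230 = $19,147 (under)
Jul 2025–Oct 2025: $4,481 + $1,469 + $12,230 + $35,119 = $53,299 (over)
Aug 2025–Nov 2025: $1,469 + $12,230 + $35,119 + $31,478 = $80,296 (over)
Sep 2025–Dec 2025: $12,230 + $35,119 + $31,478 + $28,765 = $107,592 (over)
Oct 2025–Jan 2026: $35,119 + $31,478 + $28,765 + $22,674 = $118,036 (over)
Nov 2025–Feb 2026: $31,478 + $28,765 + $22,674 + $11,428 = $94,345 (over)
Dec 2025–Mar 2026: $28,765 + $22,674 + $11,428 + $7,412 = $70,279 (over)
6 windows exceed the threshold.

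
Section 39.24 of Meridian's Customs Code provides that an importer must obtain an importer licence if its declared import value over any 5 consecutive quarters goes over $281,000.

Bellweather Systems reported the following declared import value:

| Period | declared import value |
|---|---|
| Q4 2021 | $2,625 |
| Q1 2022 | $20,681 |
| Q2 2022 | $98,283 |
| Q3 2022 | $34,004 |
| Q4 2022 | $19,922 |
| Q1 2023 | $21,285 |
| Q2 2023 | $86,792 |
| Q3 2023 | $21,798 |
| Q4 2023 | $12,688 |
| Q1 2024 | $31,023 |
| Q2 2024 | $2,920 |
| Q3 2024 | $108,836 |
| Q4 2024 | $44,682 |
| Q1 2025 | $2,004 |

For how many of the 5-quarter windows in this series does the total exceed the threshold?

0

Q4 2021–Q4 2022: $2,625 + $20,681 + $98,283 + $34,004 + $19,922 = $175,515 (under)
Q1 2022–Q1 2023: $20,681 + $98,283 + $34,004 + $19,922 + $21,285 = $194,175 (under)
Q2 2022–Q2 2023: $98,283 + $34,004 + $19,922 + $21,285 + $86,792 = $260,286 (under)
Q3 2022–Q3 2023: $34,004 + $19,922 + $21,285 + $86,792 + $21,798 = $183,801 (under)
Q4 2022–Q4 2023: $19,922 + $21,285 + $86,792 + $21,798 + $12,688 = $162,485 (under)
Q1 2023–Q1 2024: $21,285 + $86,792 + $21,798 + $12,688 + $31,023 = $173,586 (under)
Q2 2023–Q2 2024: $86,792 + $21,798 + $12,688 + $31,023 + $2,920 = $155,221 (under)
Q3 2023–Q3 2024: $21,798 + $12,688 + $31,023 + $2,920 + $108,836 = $177,265 (under)
Q4 2023–Q4 2024: $12,688 + $31,023 + $2,920 + $108,836 + $44,682 = $200,149 (under)
Q1 2024–Q1 2025: $31,023 + $2,920 + $108,836 + $44,682 + $2,004 = $189,465 (under)
0 windows exceed the threshold.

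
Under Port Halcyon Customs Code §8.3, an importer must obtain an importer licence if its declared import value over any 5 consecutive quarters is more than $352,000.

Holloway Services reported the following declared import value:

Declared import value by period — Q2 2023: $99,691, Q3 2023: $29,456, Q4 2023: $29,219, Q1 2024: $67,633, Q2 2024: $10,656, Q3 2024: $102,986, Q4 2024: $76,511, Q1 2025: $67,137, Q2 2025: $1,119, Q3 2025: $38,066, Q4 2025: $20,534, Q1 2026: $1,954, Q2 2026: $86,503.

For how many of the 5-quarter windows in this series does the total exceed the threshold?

Q2 2023–Q2 2024: $99,691 + $29,456 + $29,219 + $67,633 + $10,656 = $236,655 (under)
Q3 2023–Q3 2024: $29,456 + $29,219 + $67,633 + $10,656 + $102,986 = $239,950 (under)
Q4 2023–Q4 2024: $29,219 + $67,633 + $10,656 + $102,986 + $76,511 = $287,005 (under)
Q1 2024–Q1 2025: $67,633 + $10,656 + $102,986 + $76,511 + $67,137 = $324,923 (under)
Q2 2024–Q2 2025: $10,656 + $102,986 + $76,511 + $67,137 + $1,119 = $258,409 (under)
Q3 2024–Q3 2025: $102,986 + $76,511 + $67,137 + $1,119 + $38,066 = $285,819 (under)
Q4 2024–Q4 2025: $76,511 + $67,137 + $1,119 + $38,066 + $20,534 = $203,367 (under)
Q1 2025–Q1 2026: $67,137 + $1,119 + $38,066 + $20,534 + $1,954 = $128,810 (under)
Q2 2025–Q2 2026: $1,119 + $38,066 + $20,534 + $1,954 + $86,503 = $148,176 (under)
0 windows exceed the threshold.

0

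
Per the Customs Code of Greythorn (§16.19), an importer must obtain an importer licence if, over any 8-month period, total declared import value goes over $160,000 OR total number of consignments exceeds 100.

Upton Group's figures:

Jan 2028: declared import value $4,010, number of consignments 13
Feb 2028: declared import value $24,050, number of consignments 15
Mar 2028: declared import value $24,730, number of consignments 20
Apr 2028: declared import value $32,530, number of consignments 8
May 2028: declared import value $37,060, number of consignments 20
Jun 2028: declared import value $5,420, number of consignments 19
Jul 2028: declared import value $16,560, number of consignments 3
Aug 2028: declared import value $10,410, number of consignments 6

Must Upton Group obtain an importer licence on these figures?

Yes

Total declared import value: $4,010 + $24,050 + $24,730 + $32,530 + $37,060 + $5,420 + $16,560 + $10,410 = $154,770 (≤ $160,000).
Total number of consignments: 13 + 15 + 20 + 8 + 20 + 19 + 3 + 6 = 104 (> 100).
The test is 'or': at least one threshold is exceeded.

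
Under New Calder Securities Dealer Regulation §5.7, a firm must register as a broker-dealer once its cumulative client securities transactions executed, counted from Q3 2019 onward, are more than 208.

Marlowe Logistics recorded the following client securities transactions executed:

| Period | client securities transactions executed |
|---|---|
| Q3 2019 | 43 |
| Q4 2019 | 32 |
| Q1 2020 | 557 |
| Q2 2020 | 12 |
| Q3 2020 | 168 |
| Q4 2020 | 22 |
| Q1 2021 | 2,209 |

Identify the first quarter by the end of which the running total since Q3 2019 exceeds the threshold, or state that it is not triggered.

Q1 2020

Through Q3 2019: 43
Through Q4 2019: 75
Through Q1 2020: 632 ← exceeds threshold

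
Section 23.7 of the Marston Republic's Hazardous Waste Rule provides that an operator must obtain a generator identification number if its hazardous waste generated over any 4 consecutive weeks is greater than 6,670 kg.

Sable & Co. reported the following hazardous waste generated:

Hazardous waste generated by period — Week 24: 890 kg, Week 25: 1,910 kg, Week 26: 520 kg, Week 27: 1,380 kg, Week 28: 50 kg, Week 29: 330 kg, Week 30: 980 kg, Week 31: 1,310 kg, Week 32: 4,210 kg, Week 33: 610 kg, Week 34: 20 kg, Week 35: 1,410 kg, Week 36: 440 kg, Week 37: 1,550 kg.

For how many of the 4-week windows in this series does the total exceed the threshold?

Week 24–Week 27: 890 kg + 1,910 kg + 520 kg + 1,380 kg = 4,700 kg (under)
Week 25–Week 28: 1,910 kg + 520 kg + 1,380 kg + 50 kg = 3,860 kg (under)
Week 26–Week 29: 520 kg + 1,380 kg + 50 kg + 330 kg = 2,280 kg (under)
Week 27–Week 30: 1,380 kg + 50 kg + 330 kg + 980 kg = 2,740 kg (under)
Week 28–Week 31: 50 kg + 330 kg + 980 kg + 1,310 kg = 2,670 kg (under)
Week 29–Week 32: 330 kg + 980 kg + 1,310 kg + 4,210 kg = 6,830 kg (over)
Week 30–Week 33: 980 kg + 1,310 kg + 4,210 kg + 610 kg = 7,110 kg (over)
Week 31–Week 34: 1,310 kg + 4,210 kg + 610 kg + 20 kg = 6,150 kg (under)
Week 32–Week 35: 4,210 kg + 610 kg + 20 kg + 1,410 kg = 6,250 kg (under)
Week 33–Week 36: 610 kg + 20 kg + 1,410 kg + 440 kg = 2,480 kg (under)
Week 34–Week 37: 20 kg + 1,410 kg + 440 kg + 1,550 kg = 3,420 kg (under)
2 windows exceed the threshold.

2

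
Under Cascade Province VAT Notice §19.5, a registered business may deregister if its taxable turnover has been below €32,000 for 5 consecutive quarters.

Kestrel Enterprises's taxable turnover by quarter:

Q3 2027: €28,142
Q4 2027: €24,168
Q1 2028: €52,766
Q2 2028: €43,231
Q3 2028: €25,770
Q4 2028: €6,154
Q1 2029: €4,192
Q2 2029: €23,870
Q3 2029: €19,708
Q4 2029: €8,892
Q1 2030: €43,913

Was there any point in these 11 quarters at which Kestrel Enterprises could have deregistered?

Yes

Quarters below €32,000: Q3 2027, Q4 2027, Q3 2028, Q4 2028, Q1 2029, Q2 2029, Q3 2029, Q4 2029.
Longest run of consecutive quarters below the threshold: 6.
6 ≥ 5, so Kestrel Enterprises became eligible.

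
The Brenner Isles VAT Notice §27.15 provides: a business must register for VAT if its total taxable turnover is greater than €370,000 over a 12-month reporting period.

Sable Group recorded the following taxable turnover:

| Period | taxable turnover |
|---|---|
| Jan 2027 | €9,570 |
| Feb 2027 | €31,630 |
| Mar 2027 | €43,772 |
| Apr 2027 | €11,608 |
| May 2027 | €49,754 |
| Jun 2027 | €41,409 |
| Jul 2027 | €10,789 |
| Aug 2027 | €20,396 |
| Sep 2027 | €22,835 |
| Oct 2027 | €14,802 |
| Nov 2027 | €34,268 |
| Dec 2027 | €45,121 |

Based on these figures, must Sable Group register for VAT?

No

Total taxable turnover: €9,570 + €31,630 + €43,772 + €11,608 + €49,754 + €41,409 + €10,789 + €20,396 + €22,835 + €14,802 + €34,268 + €45,121 = €335,954.
€335,954 ≤ €370,000, so the threshold is not exceeded.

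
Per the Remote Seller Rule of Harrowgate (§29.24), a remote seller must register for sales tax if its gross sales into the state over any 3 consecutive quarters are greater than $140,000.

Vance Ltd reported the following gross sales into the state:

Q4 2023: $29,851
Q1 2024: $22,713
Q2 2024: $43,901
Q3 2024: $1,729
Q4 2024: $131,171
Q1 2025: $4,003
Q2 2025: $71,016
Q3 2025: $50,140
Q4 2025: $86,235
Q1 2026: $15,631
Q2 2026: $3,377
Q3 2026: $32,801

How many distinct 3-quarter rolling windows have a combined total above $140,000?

4

Q4 2023–Q2 2024: $29,851 + $22,713 + $43,901 = $96,465 (under)
Q1 2024–Q3 2024: $22,713 + $43,901 + $1,729 = $68,343 (under)
Q2 2024–Q4 2024: $43,901 + $1,729 + $131,171 = $176,801 (over)
Q3 2024–Q1 2025: $1,729 + $131,171 + $4,003 = $136,903 (under)
Q4 2024–Q2 2025: $131,171 + $4,003 + $71,016 = $206,190 (over)
Q1 2025–Q3 2025: $4,003 + $71,016 + $50,140 = $125,159 (under)
Q2 2025–Q4 2025: $71,016 + $50,140 + $86,235 = $207,391 (over)
Q3 2025–Q1 2026: $50,140 + $86,235 + $15,631 = $152,006 (over)
Q4 2025–Q2 2026: $86,235 + $15,631 + $3,377 = $105,243 (under)
Q1 2026–Q3 2026: $15,631 + $3,377 + $32,801 = $51,809 (under)
4 windows exceed the threshold.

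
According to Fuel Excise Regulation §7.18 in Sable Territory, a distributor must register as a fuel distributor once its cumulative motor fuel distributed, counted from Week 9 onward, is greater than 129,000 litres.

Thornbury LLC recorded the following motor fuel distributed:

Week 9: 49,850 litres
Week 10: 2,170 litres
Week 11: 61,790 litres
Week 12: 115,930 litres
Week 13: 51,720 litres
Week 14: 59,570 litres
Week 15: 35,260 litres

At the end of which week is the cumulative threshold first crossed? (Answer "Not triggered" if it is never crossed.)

Week 12

Through Week 9: 49,850 litres
Through Week 10: 52,020 litres
Through Week 11: 113,810 litres
Through Week 12: 229,740 litres ← exceeds threshold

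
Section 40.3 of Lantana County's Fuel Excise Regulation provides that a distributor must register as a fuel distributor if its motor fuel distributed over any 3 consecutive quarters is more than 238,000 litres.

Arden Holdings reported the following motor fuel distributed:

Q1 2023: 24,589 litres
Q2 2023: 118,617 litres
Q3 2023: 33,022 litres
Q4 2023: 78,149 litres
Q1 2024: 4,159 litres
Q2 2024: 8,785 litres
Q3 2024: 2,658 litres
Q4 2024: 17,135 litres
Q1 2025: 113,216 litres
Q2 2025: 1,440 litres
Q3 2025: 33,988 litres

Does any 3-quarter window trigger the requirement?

No

Q1 2023–Q3 2023: 24,589 litres + 118,617 litres + 33,022 litres = 176,228 litres (under)
Q2 2023–Q4 2023: 118,617 litres + 33,022 litres + 78,149 litres = 229,788 litres (under)
Q3 2023–Q1 2024: 33,022 litres + 78,149 litres + 4,159 litres = 115,330 litres (under)
Q4 2023–Q2 2024: 78,149 litres + 4,159 litres + 8,785 litres = 91,093 litres (under)
Q1 2024–Q3 2024: 4,159 litres + 8,785 litres + 2,658 litres = 15,602 litres (under)
Q2 2024–Q4 2024: 8,785 litres + 2,658 litres + 17,135 litres = 28,578 litres (under)
Q3 2024–Q1 2025: 2,658 litres + 17,135 litres + 113,216 litres = 133,009 litres (under)
Q4 2024–Q2 2025: 17,135 litres + 113,216 litres + 1,440 litres = 131,791 litres (under)
Q1 2025–Q3 2025: 113,216 litres + 1,440 litres + 33,988 litres = 148,644 litres (under)
No window exceeds 238,000 litres.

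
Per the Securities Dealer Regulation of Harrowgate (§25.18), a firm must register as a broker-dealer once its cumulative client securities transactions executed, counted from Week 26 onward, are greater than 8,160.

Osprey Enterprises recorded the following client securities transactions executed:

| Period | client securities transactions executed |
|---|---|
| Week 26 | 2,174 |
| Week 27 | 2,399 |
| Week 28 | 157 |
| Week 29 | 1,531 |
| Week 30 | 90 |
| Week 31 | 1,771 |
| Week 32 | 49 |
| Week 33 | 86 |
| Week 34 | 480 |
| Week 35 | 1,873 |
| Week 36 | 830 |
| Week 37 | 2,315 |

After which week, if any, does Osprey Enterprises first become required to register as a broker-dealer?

Week 32

Through Week 26: 2,174
Through Week 27: 4,573
Through Week 28: 4,730
Through Week 29: 6,261
Through Week 30: 6,351
Through Week 31: 8,122
Through Week 32: 8,171 ← exceeds threshold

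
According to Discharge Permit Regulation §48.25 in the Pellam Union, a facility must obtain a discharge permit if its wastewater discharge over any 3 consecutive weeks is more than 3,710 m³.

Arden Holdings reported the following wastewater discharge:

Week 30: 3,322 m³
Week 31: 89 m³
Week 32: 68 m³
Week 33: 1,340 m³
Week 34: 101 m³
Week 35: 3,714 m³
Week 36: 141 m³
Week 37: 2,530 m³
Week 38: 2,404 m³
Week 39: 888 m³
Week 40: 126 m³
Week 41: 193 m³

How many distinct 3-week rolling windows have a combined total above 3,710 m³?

Week 30–Week 32: 3,322 m³ + 89 m³ + 68 m³ = 3,479 m³ (under)
Week 31–Week 33: 89 m³ + 68 m³ + 1,340 m³ = 1,497 m³ (under)
Week 32–Week 34: 68 m³ + 1,340 m³ + 101 m³ = 1,509 m³ (under)
Week 33–Week 35: 1,340 m³ + 101 m³ + 3,714 m³ = 5,155 m³ (over)
Week 34–Week 36: 101 m³ + 3,714 m³ + 141 m³ = 3,956 m³ (over)
Week 35–Week 37: 3,714 m³ + 141 m³ + 2,530 m³ = 6,385 m³ (over)
Week 36–Week 38: 141 m³ + 2,530 m³ + 2,404 m³ = 5,075 m³ (over)
Week 37–Week 39: 2,530 m³ + 2,404 m³ + 888 m³ = 5,822 m³ (over)
Week 38–Week 40: 2,404 m³ + 888 m³ + 126 m³ = 3,418 m³ (under)
Week 39–Week 41: 888 m³ + 126 m³ + 193 m³ = 1,207 m³ (under)
5 windows exceed the threshold.

5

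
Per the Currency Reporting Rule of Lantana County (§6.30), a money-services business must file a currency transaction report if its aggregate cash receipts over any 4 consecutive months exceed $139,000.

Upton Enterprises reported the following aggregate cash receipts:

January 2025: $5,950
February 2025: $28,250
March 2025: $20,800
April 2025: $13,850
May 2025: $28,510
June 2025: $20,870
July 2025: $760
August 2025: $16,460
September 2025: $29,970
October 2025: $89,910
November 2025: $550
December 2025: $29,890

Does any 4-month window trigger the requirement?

Yes

January 2025–April 2025: $5,950 + $28,250 + $20,800 + $13,850 = $68,850 (under)
February 2025–May 2025: $28,250 + $20,800 + $13,850 + $28,510 = $91,410 (under)
March 2025–June 2025: $20,800 + $13,850 + $28,510 + $20,870 = $84,030 (under)
April 2025–July 2025: $13,850 + $28,510 + $20,870 + $760 = $63,990 (under)
May 2025–August 2025: $28,510 + $20,870 + $760 + $16,460 = $66,600 (under)
June 2025–September 2025: $20,870 + $760 + $16,460 + $29,970 = $68,060 (under)
July 2025–October 2025: $760 + $16,460 + $29,970 + $89,910 = $137,100 (under)
August 2025–November 2025: $16,460 + $29,970 + $89,910 + $550 = $136,890 (under)
September 2025–December 2025: $29,970 + $89,910 + $550 + $29,890 = $150,320 (over)
At least one window exceeds $139,000.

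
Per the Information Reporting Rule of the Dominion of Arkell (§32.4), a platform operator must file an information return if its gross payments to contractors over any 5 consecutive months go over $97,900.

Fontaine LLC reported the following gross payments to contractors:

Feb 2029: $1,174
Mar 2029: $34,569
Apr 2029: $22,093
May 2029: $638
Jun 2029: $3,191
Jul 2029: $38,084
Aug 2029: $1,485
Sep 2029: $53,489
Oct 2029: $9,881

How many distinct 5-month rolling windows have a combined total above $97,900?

Feb 2029–Jun 2029: $1,174 + $34,569 + $22,093 + $638 + $3,191 = $61,665 (under)
Mar 2029–Jul 2029: $34,569 + $22,093 + $638 + $3,191 + $38,084 = $98,575 (over)
Apr 2029–Aug 2029: $22,093 + $638 + $3,191 + $38,084 + $1,485 = $65,491 (under)
May 2029–Sep 2029: $638 + $3,191 + $38,084 + $1,485 + $53,489 = $96,887 (under)
Jun 2029–Oct 2029: $3,191 + $38,084 + $1,485 + $53,489 + $9,881 = $106,130 (over)
2 windows exceed the threshold.

2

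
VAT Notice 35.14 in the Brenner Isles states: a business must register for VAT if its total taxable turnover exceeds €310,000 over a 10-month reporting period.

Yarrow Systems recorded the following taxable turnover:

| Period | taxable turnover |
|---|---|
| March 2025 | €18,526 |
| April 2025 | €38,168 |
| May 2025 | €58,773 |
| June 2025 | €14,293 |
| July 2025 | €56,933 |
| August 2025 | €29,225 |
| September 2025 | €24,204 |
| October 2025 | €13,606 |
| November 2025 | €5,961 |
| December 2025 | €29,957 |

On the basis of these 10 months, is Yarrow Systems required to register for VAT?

Total taxable turnover: €18,526 + €38,168 + €58,773 + €14,293 + €56,933 + €29,225 + €24,204 + €13,606 + €5,961 + €29,957 = €289,646.
€289,646 ≤ €310,000, so the threshold is not exceeded.

No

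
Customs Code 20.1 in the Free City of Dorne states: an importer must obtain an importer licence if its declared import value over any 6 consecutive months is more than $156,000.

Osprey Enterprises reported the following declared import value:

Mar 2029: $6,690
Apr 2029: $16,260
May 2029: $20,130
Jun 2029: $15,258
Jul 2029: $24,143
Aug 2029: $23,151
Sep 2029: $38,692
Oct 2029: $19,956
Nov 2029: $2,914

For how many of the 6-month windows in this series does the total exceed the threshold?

0

Mar 2029–Aug 2029: $6,690 + $16,260 + $20,130 + $15,258 + $24,143 + $23,151 = $105,632 (under)
Apr 2029–Sep 2029: $16,260 + $20,130 + $15,258 + $24,143 + $23,151 + $38,692 = $137,634 (under)
May 2029–Oct 2029: $20,130 + $15,258 + $24,143 + $23,151 + $38,692 + $19,956 = $141,330 (under)
Jun 2029–Nov 2029: $15,258 + $24,143 + $23,151 + $38,692 + $19,956 + $2,914 = $124,114 (under)
0 windows exceed the threshold.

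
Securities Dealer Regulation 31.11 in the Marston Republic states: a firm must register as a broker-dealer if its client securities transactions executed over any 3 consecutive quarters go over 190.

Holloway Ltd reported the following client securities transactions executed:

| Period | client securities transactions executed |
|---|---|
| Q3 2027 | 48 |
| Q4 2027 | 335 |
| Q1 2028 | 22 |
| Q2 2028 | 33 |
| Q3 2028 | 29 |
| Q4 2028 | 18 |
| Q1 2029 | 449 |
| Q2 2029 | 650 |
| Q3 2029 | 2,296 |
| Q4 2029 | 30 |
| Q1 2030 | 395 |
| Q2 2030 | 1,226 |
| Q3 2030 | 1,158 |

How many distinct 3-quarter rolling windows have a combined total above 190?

9

Q3 2027–Q1 2028: 48 + 335 + 22 = 405 (over)
Q4 2027–Q2 2028: 335 + 22 + 33 = 390 (over)
Q1 2028–Q3 2028: 22 + 33 + 29 = 84 (under)
Q2 2028–Q4 2028: 33 + 29 + 18 = 80 (under)
Q3 2028–Q1 2029: 29 + 18 + 449 = 496 (over)
Q4 2028–Q2 2029: 18 + 449 + 650 = 1,117 (over)
Q1 2029–Q3 2029: 449 + 650 + 2,296 = 3,395 (over)
Q2 2029–Q4 2029: 650 + 2,296 + 30 = 2,976 (over)
Q3 2029–Q1 2030: 2,296 + 30 + 395 = 2,721 (over)
Q4 2029–Q2 2030: 30 + 395 + 1,226 = 1,651 (over)
Q1 2030–Q3 2030: 395 + 1,226 + 1,158 = 2,779 (over)
9 windows exceed the threshold.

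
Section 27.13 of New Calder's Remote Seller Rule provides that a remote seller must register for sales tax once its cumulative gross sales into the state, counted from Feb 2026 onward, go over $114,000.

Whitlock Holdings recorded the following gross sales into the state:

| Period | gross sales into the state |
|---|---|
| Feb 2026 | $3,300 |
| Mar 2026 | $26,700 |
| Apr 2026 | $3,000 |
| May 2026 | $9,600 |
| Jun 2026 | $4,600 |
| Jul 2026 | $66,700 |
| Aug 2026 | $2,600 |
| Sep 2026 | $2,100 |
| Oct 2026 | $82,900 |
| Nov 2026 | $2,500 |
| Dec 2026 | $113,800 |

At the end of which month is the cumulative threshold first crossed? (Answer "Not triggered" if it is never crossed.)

Through Feb 2026: $3,300
Through Mar 2026: $30,000
Through Apr 2026: $33,000
Through May 2026: $42,600
Through Jun 2026: $47,200
Through Jul 2026: $113,900
Through Aug 2026: $116,500 ← exceeds threshold

Aug 2026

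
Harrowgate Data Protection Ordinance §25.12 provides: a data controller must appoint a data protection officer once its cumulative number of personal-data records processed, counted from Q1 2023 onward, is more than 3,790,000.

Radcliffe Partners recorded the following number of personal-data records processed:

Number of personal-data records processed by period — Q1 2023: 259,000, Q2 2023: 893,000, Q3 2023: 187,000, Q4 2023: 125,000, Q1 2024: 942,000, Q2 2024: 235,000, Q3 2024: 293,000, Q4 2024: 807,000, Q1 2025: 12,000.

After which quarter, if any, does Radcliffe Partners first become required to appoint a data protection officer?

Through Q1 2023: 259,000
Through Q2 2023: 1,152,000
Through Q3 2023: 1,339,000
Through Q4 2023: 1,464,000
Through Q1 2024: 2,406,000
Through Q2 2024: 2,641,000
Through Q3 2024: 2,934,000
Through Q4 2024: 3,741,000
Through Q1 2025: 3,753,000
Final cumulative total 3,753,000 ≤ 3,790,000; the threshold is never exceeded.

Not triggered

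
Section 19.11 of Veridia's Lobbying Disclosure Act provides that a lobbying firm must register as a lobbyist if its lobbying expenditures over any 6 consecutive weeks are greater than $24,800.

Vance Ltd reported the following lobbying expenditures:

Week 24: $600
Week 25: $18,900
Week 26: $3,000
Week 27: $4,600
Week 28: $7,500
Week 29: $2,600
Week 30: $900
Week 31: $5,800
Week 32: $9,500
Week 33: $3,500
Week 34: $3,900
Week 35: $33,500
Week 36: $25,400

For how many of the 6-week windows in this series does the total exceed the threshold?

Week 24–Week 29: $600 + $18,900 + $3,000 + $4,600 + $7,500 + $2,600 = $37,200 (over)
Week 25–Week 30: $18,900 + $3,000 + $4,600 + $7,500 + $2,600 + $900 = $37,500 (over)
Week 26–Week 31: $3,000 + $4,600 + $7,500 + $2,600 + $900 + $5,800 = $24,400 (under)
Week 27–Week 32: $4,600 + $7,500 + $2,600 + $900 + $5,800 + $9,500 = $30,900 (over)
Week 28–Week 33: $7,500 + $2,600 + $900 + $5,800 + $9,500 + $3,500 = $29,800 (over)
Week 29–Week 34: $2,600 + $900 + $5,800 + $9,500 + $3,500 + $3,900 = $26,200 (over)
Week 30–Week 35: $900 + $5,800 + $9,500 + $3,500 + $3,900 + $33,500 = $57,100 (over)
Week 31–Week 36: $5,800 + $9,500 + $3,500 + $3,900 + $33,500 + $25,400 = $81,600 (over)
7 windows exceed the threshold.

7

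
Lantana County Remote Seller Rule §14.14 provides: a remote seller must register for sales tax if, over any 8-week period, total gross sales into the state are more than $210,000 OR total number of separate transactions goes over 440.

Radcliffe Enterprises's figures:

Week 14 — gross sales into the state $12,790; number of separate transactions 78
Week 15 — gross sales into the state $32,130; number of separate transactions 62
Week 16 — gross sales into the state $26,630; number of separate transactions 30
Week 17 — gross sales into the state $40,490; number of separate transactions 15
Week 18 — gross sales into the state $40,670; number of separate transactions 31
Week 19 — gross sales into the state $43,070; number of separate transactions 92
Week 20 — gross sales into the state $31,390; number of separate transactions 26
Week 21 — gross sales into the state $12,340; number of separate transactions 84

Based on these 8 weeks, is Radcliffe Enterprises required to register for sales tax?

Yes

Total gross sales into the state: $12,790 + $32,130 + $26,630 + $40,490 + $40,670 + $43,070 + $31,390 + $12,340 = $239,510 (> $210,000).
Total number of separate transactions: 78 + 62 + 30 + 15 + 31 + 92 + 26 + 84 = 418 (≤ 440).
The test is 'or': at least one threshold is exceeded.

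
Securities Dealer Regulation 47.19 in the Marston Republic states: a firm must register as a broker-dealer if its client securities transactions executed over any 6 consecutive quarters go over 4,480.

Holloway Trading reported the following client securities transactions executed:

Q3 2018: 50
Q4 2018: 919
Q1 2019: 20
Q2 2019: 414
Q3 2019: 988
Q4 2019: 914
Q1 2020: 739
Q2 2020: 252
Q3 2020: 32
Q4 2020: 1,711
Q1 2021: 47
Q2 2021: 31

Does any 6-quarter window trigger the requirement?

Q3 2018–Q4 2019: 50 + 919 + 20 + 414 + 988 + 914 = 3,305 (under)
Q4 2018–Q1 2020: 919 + 20 + 414 + 988 + 914 + 739 = 3,994 (under)
Q1 2019–Q2 2020: 20 + 414 + 988 + 914 + 739 + 252 = 3,327 (under)
Q2 2019–Q3 2020: 414 + 988 + 914 + 739 + 252 + 32 = 3,339 (under)
Q3 2019–Q4 2020: 988 + 914 + 739 + 252 + 32 + 1,711 = 4,636 (over)
Q4 2019–Q1 2021: 914 + 739 + 252 + 32 + 1,711 + 47 = 3,695 (under)
Q1 2020–Q2 2021: 739 + 252 + 32 + 1,711 + 47 + 31 = 2,812 (under)
At least one window exceeds 4,480.

Yes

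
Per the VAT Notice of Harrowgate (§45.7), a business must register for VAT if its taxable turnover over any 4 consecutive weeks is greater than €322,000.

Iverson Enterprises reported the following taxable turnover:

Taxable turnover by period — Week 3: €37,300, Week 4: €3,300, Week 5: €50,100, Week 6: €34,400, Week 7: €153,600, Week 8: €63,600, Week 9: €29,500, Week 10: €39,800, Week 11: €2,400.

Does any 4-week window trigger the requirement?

No

Week 3–Week 6: €37,300 + €3,300 + €50,100 + €34,400 = €125,100 (under)
Week 4–Week 7: €3,300 + €50,100 + €34,400 + €153,600 = €241,400 (under)
Week 5–Week 8: €50,100 + €34,400 + €153,600 + €63,600 = €301,700 (under)
Week 6–Week 9: €34,400 + €153,600 + €63,600 + €29,500 = €281,100 (under)
Week 7–Week 10: €153,600 + €63,600 + €29,500 + €39,800 = €286,500 (under)
Week 8–Week 11: €63,600 + €29,500 + €39,800 + €2,400 = €135,300 (under)
No window exceeds €322,000.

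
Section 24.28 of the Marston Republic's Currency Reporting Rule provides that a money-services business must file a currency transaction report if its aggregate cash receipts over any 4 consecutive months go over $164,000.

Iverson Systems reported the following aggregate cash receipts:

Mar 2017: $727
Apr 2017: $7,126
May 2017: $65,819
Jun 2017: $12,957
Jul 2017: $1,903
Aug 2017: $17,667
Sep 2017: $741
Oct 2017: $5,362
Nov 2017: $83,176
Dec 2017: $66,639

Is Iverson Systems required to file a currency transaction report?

No

Mar 2017–Jun 2017: $727 + $7,126 + $65,819 + $12,957 = $86,629 (under)
Apr 2017–Jul 2017: $7,126 + $65,819 + $12,957 + $1,903 = $87,805 (under)
May 2017–Aug 2017: $65,819 + $12,957 + $1,903 + $17,667 = $98,346 (under)
Jun 2017–Sep 2017: $12,957 + $1,903 + $17,667 + $741 = $33,268 (under)
Jul 2017–Oct 2017: $1,903 + $17,667 + $741 + $5,362 = $25,673 (under)
Aug 2017–Nov 2017: $17,667 + $741 + $5,362 + $83,176 = $106,946 (under)
Sep 2017–Dec 2017: $741 + $5,362 + $83,176 + $66,639 = $155,918 (under)
No window exceeds $164,000.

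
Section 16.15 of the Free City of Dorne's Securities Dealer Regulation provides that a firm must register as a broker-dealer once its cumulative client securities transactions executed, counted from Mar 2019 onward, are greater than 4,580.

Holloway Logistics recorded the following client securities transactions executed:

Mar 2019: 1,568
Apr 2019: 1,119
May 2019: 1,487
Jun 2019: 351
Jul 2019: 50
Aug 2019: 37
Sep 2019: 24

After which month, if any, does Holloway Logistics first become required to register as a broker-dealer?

Aug 2019

Through Mar 2019: 1,568
Through Apr 2019: 2,687
Through May 2019: 4,174
Through Jun 2019: 4,525
Through Jul 2019: 4,575
Through Aug 2019: 4,612 ← exceeds threshold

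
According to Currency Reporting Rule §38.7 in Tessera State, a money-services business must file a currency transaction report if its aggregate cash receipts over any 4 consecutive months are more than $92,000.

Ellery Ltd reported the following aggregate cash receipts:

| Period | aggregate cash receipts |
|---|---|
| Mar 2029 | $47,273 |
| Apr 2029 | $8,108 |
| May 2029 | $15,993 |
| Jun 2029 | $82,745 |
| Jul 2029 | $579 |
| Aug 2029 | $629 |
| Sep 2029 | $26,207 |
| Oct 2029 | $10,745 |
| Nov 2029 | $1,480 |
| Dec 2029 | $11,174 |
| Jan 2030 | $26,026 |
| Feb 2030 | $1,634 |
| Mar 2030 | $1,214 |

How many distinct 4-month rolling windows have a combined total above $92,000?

Mar 2029–Jun 2029: $47,273 + $8,108 + $15,993 + $82,745 = $154,119 (over)
Apr 2029–Jul 2029: $8,108 + $15,993 + $82,745 + $579 = $107,425 (over)
May 2029–Aug 2029: $15,993 + $82,745 + $579 + $629 = $99,946 (over)
Jun 2029–Sep 2029: $82,745 + $579 + $629 + $26,207 = $110,160 (over)
Jul 2029–Oct 2029: $579 + $629 + $26,207 + $10,745 = $38,160 (under)
Aug 2029–Nov 2029: $629 + $26,207 + $10,745 + $1,480 = $39,061 (under)
Sep 2029–Dec 2029: $26,207 + $10,745 + $1,480 + $11,174 = $49,606 (under)
Oct 2029–Jan 2030: $10,745 + $1,480 + $11,174 + $26,026 = $49,425 (under)
Nov 2029–Feb 2030: $1,480 + $11,174 + $26,026 + $1,634 = $40,314 (under)
Dec 2029–Mar 2030: $11,174 + $26,026 + $1,634 + $1,214 = $40,048 (under)
4 windows exceed the threshold.

4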